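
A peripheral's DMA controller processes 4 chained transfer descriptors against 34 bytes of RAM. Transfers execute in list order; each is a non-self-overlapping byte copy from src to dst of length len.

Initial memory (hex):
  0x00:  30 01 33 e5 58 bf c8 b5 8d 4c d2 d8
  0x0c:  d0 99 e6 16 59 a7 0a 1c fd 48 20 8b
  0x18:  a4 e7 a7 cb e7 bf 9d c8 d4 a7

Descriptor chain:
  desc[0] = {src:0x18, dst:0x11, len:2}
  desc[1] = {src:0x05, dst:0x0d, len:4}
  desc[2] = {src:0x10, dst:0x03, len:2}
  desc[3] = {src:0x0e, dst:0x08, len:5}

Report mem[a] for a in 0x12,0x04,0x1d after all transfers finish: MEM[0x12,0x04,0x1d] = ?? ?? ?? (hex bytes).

MEM[0x12,0x04,0x1d] = e7 a4 bf

[0] 0x18->0x11 len=2 : a4 e7
[1] 0x05->0x0d len=4 : bf c8 b5 8d
[2] 0x10->0x03 len=2 : 8d a4
[3] 0x0e->0x08 len=5 : c8 b5 8d a4 e7
query mem[0x12]=0xe7, mem[0x04]=0xa4, mem[0x1d]=0xbf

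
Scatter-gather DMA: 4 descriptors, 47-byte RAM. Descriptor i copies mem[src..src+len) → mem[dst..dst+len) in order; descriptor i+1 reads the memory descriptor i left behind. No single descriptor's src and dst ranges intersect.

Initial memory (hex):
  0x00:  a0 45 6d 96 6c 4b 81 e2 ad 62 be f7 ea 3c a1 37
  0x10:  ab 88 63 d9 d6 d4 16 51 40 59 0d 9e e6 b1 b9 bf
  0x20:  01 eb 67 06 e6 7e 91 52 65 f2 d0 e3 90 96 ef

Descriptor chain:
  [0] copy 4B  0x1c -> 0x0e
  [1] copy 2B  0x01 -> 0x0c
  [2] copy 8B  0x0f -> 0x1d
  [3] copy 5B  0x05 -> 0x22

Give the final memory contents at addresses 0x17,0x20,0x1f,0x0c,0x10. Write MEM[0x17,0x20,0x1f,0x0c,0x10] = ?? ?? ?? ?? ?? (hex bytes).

MEM[0x17,0x20,0x1f,0x0c,0x10] = 51 63 bf 45 b9

D0: mem[0x0e..0x11] <- [e6 b1 b9 bf]
D1: mem[0x0c..0x0d] <- [45 6d]
D2: mem[0x1d..0x24] <- [b1 b9 bf 63 d9 d6 d4 16]
D3: mem[0x22..0x26] <- [4b 81 e2 ad 62]
query mem[0x17]=0x51, mem[0x20]=0x63, mem[0x1f]=0xbf, mem[0x0c]=0x45, mem[0x10]=0xb9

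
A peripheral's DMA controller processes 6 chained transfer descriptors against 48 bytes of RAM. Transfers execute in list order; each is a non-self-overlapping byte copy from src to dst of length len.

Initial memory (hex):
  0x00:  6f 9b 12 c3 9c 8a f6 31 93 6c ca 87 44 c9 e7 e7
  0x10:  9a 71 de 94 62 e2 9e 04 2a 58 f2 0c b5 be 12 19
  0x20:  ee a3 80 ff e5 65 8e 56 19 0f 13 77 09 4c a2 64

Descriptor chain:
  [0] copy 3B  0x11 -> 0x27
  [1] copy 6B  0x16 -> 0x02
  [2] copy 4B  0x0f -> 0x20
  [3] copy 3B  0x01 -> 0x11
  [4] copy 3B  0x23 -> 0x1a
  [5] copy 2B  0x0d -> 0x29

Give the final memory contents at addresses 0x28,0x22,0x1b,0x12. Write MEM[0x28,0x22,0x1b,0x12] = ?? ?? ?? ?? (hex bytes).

MEM[0x28,0x22,0x1b,0x12] = de 71 e5 9e

  after D0: wrote 3B at 0x27 = 71de94
  after D1: wrote 6B at 0x02 = 9e042a58f20c
  after D2: wrote 4B at 0x20 = e79a71de
  after D3: wrote 3B at 0x11 = 9b9e04
  after D4: wrote 3B at 0x1a = dee565
  after D5: wrote 2B at 0x29 = c9e7
query mem[0x28]=0xde, mem[0x22]=0x71, mem[0x1b]=0xe5, mem[0x12]=0x9e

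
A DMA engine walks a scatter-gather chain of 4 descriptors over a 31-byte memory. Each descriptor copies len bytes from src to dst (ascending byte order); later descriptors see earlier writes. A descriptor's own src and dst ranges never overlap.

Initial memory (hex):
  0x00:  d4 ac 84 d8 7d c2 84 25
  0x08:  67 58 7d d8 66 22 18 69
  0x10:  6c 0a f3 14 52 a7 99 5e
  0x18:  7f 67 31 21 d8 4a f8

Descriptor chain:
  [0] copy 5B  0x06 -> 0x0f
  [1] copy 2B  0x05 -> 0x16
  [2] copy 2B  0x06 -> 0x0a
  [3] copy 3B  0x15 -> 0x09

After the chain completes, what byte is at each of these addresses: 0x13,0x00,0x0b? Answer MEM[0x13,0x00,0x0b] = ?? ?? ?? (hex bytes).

  after D0: wrote 5B at 0x0f = 842567587d
  after D1: wrote 2B at 0x16 = c284
  after D2: wrote 2B at 0x0a = 8425
  after D3: wrote 3B at 0x09 = a7c284
query mem[0x13]=0x7d, mem[0x00]=0xd4, mem[0x0b]=0x84

MEM[0x13,0x00,0x0b] = 7d d4 84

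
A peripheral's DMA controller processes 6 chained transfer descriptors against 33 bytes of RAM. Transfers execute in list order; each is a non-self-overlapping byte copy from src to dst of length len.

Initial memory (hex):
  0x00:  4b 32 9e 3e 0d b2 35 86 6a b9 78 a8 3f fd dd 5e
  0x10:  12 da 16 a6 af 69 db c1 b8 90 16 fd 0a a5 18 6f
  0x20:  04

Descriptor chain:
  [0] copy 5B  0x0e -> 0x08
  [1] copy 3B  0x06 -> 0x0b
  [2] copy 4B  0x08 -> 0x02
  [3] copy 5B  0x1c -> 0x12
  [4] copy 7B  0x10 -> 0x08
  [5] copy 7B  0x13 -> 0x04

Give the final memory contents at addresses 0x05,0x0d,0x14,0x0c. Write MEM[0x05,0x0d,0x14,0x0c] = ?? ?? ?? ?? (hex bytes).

  after D0: wrote 5B at 0x08 = dd5e12da16
  after D1: wrote 3B at 0x0b = 3586dd
  after D2: wrote 4B at 0x02 = dd5e1235
  after D3: wrote 5B at 0x12 = 0aa5186f04
  after D4: wrote 7B at 0x08 = 12da0aa5186f04
  after D5: wrote 7B at 0x04 = a5186f04c1b890
query mem[0x05]=0x18, mem[0x0d]=0x6f, mem[0x14]=0x18, mem[0x0c]=0x18

MEM[0x05,0x0d,0x14,0x0c] = 18 6f 18 18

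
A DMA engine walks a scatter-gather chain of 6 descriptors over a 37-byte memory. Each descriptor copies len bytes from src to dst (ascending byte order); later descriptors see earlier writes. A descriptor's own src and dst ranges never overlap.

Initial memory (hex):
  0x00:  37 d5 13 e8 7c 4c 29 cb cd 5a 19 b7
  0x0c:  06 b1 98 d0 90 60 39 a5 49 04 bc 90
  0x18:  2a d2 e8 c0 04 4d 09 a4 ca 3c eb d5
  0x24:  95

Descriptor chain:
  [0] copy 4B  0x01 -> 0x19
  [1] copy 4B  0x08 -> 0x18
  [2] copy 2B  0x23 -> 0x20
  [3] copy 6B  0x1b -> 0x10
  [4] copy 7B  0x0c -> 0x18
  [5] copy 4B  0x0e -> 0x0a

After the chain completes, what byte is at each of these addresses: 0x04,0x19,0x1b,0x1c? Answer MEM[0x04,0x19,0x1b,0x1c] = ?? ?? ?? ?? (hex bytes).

MEM[0x04,0x19,0x1b,0x1c] = 7c b1 d0 b7

  after D0: wrote 4B at 0x19 = d513e87c
  after D1: wrote 4B at 0x18 = cd5a19b7
  after D2: wrote 2B at 0x20 = d595
  after D3: wrote 6B at 0x10 = b77c4d09a4d5
  after D4: wrote 7B at 0x18 = 06b198d0b77c4d
  after D5: wrote 4B at 0x0a = 98d0b77c
query mem[0x04]=0x7c, mem[0x19]=0xb1, mem[0x1b]=0xd0, mem[0x1c]=0xb7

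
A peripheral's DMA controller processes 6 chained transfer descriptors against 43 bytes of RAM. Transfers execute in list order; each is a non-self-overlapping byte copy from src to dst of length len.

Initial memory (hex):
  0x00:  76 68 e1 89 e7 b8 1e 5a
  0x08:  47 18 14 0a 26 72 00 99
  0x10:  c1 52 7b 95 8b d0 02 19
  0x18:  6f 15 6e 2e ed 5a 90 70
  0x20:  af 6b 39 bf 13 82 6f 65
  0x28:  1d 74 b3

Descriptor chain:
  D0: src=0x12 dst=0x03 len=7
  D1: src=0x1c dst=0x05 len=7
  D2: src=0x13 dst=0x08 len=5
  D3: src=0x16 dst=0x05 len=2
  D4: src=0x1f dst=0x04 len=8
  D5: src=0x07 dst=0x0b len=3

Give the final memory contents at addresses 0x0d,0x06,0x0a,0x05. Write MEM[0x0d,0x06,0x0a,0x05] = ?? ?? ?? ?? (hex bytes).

D0: mem[0x03..0x09] <- [7b 95 8b d0 02 19 6f]
D1: mem[0x05..0x0b] <- [ed 5a 90 70 af 6b 39]
D2: mem[0x08..0x0c] <- [95 8b d0 02 19]
D3: mem[0x05..0x06] <- [02 19]
D4: mem[0x04..0x0b] <- [70 af 6b 39 bf 13 82 6f]
D5: mem[0x0b..0x0d] <- [39 bf 13]
query mem[0x0d]=0x13, mem[0x06]=0x6b, mem[0x0a]=0x82, mem[0x05]=0xaf

MEM[0x0d,0x06,0x0a,0x05] = 13 6b 82 af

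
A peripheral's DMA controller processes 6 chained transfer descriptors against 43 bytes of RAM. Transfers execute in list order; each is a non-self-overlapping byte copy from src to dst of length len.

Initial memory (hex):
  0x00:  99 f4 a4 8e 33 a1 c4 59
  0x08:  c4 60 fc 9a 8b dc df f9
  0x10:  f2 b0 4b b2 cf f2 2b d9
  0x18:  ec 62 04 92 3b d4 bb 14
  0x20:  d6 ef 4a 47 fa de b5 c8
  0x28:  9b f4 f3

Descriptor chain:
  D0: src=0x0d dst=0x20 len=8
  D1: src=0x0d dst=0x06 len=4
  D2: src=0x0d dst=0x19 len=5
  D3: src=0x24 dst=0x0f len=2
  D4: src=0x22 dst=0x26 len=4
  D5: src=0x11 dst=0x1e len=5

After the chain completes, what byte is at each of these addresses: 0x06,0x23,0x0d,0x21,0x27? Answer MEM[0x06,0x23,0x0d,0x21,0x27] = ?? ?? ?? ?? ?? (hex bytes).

MEM[0x06,0x23,0x0d,0x21,0x27] = dc f2 dc cf f2

D0: mem[0x20..0x27] <- [dc df f9 f2 b0 4b b2 cf]
D1: mem[0x06..0x09] <- [dc df f9 f2]
D2: mem[0x19..0x1d] <- [dc df f9 f2 b0]
D3: mem[0x0f..0x10] <- [b0 4b]
D4: mem[0x26..0x29] <- [f9 f2 b0 4b]
D5: mem[0x1e..0x22] <- [b0 4b b2 cf f2]
query mem[0x06]=0xdc, mem[0x23]=0xf2, mem[0x0d]=0xdc, mem[0x21]=0xcf, mem[0x27]=0xf2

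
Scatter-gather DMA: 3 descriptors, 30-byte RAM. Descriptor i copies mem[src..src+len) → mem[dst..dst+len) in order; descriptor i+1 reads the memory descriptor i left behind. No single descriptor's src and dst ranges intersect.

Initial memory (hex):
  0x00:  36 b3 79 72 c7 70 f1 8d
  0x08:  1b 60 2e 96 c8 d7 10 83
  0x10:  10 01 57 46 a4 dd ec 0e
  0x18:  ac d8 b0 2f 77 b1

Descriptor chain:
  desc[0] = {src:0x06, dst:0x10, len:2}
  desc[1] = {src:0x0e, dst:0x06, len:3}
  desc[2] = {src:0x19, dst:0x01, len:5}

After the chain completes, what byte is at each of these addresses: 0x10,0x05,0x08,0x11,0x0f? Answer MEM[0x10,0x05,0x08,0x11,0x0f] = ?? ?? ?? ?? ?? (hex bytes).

D0: mem[0x10..0x11] <- [f1 8d]
D1: mem[0x06..0x08] <- [10 83 f1]
D2: mem[0x01..0x05] <- [d8 b0 2f 77 b1]
query mem[0x10]=0xf1, mem[0x05]=0xb1, mem[0x08]=0xf1, mem[0x11]=0x8d, mem[0x0f]=0x83

MEM[0x10,0x05,0x08,0x11,0x0f] = f1 b1 f1 8d 83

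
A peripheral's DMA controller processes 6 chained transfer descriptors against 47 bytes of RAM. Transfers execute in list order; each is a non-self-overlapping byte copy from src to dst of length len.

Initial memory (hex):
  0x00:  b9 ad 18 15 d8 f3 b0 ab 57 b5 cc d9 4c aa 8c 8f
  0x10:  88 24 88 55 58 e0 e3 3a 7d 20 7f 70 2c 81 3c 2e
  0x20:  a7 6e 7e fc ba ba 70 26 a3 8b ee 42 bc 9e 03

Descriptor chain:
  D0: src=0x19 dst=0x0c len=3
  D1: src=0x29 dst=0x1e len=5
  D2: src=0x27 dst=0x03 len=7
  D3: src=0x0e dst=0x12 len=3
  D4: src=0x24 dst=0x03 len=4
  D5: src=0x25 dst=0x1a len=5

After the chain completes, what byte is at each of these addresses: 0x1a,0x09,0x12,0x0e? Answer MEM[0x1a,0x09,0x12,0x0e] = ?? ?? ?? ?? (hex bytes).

MEM[0x1a,0x09,0x12,0x0e] = ba 9e 70 70

[0] 0x19->0x0c len=3 : 20 7f 70
[1] 0x29->0x1e len=5 : 8b ee 42 bc 9e
[2] 0x27->0x03 len=7 : 26 a3 8b ee 42 bc 9e
[3] 0x0e->0x12 len=3 : 70 8f 88
[4] 0x24->0x03 len=4 : ba ba 70 26
[5] 0x25->0x1a len=5 : ba 70 26 a3 8b
query mem[0x1a]=0xba, mem[0x09]=0x9e, mem[0x12]=0x70, mem[0x0e]=0x70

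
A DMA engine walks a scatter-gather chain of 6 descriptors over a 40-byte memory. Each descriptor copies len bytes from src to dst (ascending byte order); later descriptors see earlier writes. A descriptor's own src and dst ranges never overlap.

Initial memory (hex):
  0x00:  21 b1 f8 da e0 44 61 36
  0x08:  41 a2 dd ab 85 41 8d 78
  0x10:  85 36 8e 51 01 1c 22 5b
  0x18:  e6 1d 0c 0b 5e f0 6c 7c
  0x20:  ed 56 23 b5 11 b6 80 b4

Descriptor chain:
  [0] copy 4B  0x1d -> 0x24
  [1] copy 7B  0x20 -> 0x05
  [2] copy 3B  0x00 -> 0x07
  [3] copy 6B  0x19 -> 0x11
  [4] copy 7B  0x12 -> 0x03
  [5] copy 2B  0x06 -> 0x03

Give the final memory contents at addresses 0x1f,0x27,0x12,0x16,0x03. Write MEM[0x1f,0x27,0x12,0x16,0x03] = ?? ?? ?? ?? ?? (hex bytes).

[0] 0x1d->0x24 len=4 : f0 6c 7c ed
[1] 0x20->0x05 len=7 : ed 56 23 b5 f0 6c 7c
[2] 0x00->0x07 len=3 : 21 b1 f8
[3] 0x19->0x11 len=6 : 1d 0c 0b 5e f0 6c
[4] 0x12->0x03 len=7 : 0c 0b 5e f0 6c 5b e6
[5] 0x06->0x03 len=2 : f0 6c
query mem[0x1f]=0x7c, mem[0x27]=0xed, mem[0x12]=0x0c, mem[0x16]=0x6c, mem[0x03]=0xf0

MEM[0x1f,0x27,0x12,0x16,0x03] = 7c ed 0c 6c f0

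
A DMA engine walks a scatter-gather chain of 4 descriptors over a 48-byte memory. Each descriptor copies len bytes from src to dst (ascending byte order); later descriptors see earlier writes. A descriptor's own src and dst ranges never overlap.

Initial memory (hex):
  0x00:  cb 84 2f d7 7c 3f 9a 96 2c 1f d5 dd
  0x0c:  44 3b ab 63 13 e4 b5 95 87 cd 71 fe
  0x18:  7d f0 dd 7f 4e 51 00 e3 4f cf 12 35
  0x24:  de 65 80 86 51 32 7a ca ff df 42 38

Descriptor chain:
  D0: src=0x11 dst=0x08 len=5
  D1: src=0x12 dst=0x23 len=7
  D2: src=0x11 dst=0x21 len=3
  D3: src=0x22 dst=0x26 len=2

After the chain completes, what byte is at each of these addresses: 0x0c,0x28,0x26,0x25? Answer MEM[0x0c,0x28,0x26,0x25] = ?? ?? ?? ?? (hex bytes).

MEM[0x0c,0x28,0x26,0x25] = cd fe b5 87

[0] 0x11->0x08 len=5 : e4 b5 95 87 cd
[1] 0x12->0x23 len=7 : b5 95 87 cd 71 fe 7d
[2] 0x11->0x21 len=3 : e4 b5 95
[3] 0x22->0x26 len=2 : b5 95
query mem[0x0c]=0xcd, mem[0x28]=0xfe, mem[0x26]=0xb5, mem[0x25]=0x87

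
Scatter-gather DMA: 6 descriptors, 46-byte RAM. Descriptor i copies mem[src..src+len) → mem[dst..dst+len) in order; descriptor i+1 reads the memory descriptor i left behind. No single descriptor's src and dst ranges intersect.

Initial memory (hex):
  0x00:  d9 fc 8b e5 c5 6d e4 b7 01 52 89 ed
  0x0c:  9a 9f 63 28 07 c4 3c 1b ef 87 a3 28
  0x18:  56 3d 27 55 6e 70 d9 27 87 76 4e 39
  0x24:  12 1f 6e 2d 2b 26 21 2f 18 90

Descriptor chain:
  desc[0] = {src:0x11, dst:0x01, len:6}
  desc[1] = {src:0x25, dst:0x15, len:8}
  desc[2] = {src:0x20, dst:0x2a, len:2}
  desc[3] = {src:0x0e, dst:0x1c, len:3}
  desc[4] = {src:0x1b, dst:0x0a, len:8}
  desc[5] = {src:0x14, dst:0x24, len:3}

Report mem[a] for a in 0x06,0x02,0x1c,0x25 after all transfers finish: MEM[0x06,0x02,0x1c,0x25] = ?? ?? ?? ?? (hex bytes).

MEM[0x06,0x02,0x1c,0x25] = a3 3c 63 1f

D0: mem[0x01..0x06] <- [c4 3c 1b ef 87 a3]
D1: mem[0x15..0x1c] <- [1f 6e 2d 2b 26 21 2f 18]
D2: mem[0x2a..0x2b] <- [87 76]
D3: mem[0x1c..0x1e] <- [63 28 07]
D4: mem[0x0a..0x11] <- [2f 63 28 07 27 87 76 4e]
D5: mem[0x24..0x26] <- [ef 1f 6e]
query mem[0x06]=0xa3, mem[0x02]=0x3c, mem[0x1c]=0x63, mem[0x25]=0x1f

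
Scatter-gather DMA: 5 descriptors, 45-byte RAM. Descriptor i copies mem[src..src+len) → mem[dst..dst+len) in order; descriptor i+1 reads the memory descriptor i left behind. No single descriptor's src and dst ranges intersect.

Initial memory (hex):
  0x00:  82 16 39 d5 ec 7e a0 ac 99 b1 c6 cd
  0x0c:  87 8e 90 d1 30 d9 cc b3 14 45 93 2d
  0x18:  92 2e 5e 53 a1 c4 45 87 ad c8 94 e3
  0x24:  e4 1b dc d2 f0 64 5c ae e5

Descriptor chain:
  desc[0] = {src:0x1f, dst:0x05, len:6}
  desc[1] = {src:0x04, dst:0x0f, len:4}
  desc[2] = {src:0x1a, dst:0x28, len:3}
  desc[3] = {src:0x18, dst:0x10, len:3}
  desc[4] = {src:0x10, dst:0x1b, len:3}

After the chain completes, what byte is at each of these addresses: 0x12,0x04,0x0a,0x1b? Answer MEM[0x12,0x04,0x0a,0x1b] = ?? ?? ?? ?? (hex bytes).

MEM[0x12,0x04,0x0a,0x1b] = 5e ec e4 92

  after D0: wrote 6B at 0x05 = 87adc894e3e4
  after D1: wrote 4B at 0x0f = ec87adc8
  after D2: wrote 3B at 0x28 = 5e53a1
  after D3: wrote 3B at 0x10 = 922e5e
  after D4: wrote 3B at 0x1b = 922e5e
query mem[0x12]=0x5e, mem[0x04]=0xec, mem[0x0a]=0xe4, mem[0x1b]=0x92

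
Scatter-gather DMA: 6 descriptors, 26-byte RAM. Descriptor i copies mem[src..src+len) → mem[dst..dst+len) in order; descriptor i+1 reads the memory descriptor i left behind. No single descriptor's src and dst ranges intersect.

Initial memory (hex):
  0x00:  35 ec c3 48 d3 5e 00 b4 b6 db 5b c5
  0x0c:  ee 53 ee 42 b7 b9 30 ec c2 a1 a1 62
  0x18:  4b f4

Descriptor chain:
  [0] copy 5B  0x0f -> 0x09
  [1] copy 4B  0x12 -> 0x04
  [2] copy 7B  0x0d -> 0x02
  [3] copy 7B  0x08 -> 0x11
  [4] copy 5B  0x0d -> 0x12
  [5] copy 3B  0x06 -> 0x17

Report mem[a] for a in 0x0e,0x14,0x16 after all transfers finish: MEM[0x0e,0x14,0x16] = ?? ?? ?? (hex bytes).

D0: mem[0x09..0x0d] <- [42 b7 b9 30 ec]
D1: mem[0x04..0x07] <- [30 ec c2 a1]
D2: mem[0x02..0x08] <- [ec ee 42 b7 b9 30 ec]
D3: mem[0x11..0x17] <- [ec 42 b7 b9 30 ec ee]
D4: mem[0x12..0x16] <- [ec ee 42 b7 ec]
D5: mem[0x17..0x19] <- [b9 30 ec]
query mem[0x0e]=0xee, mem[0x14]=0x42, mem[0x16]=0xec

MEM[0x0e,0x14,0x16] = ee 42 ec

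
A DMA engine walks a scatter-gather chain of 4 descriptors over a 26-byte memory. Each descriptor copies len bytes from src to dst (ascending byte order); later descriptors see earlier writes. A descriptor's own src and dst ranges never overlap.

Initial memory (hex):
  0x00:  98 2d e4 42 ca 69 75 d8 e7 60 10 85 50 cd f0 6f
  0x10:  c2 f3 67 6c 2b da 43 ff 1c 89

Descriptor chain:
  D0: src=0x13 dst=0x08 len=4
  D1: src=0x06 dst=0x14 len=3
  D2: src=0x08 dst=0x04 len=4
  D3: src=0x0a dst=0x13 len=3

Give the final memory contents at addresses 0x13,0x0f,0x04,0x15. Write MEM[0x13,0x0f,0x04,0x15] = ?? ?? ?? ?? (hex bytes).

MEM[0x13,0x0f,0x04,0x15] = da 6f 6c 50

D0: mem[0x08..0x0b] <- [6c 2b da 43]
D1: mem[0x14..0x16] <- [75 d8 6c]
D2: mem[0x04..0x07] <- [6c 2b da 43]
D3: mem[0x13..0x15] <- [da 43 50]
query mem[0x13]=0xda, mem[0x0f]=0x6f, mem[0x04]=0x6c, mem[0x15]=0x50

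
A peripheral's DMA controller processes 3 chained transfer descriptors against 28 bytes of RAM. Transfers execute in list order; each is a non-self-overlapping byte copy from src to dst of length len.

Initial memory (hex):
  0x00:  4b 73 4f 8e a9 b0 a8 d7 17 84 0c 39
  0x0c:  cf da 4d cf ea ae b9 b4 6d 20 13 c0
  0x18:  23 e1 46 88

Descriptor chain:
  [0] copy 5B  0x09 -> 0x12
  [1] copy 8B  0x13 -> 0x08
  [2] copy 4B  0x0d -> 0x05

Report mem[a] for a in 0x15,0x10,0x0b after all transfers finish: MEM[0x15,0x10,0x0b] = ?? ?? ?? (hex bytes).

MEM[0x15,0x10,0x0b] = cf ea da

D0: mem[0x12..0x16] <- [84 0c 39 cf da]
D1: mem[0x08..0x0f] <- [0c 39 cf da c0 23 e1 46]
D2: mem[0x05..0x08] <- [23 e1 46 ea]
query mem[0x15]=0xcf, mem[0x10]=0xea, mem[0x0b]=0xda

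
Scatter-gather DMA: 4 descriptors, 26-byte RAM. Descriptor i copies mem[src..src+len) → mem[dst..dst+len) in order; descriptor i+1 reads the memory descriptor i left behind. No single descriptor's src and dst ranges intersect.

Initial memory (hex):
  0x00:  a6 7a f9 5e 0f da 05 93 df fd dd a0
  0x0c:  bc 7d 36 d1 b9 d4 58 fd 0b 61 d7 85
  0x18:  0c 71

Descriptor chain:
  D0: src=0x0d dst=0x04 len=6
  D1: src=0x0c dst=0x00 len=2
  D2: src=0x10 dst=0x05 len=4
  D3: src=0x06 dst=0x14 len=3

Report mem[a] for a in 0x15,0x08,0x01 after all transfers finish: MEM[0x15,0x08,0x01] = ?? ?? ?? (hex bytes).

#0 dst[0x04+6] := {0x7d,0x36,0xd1,0xb9,0xd4,0x58}
#1 dst[0x00+2] := {0xbc,0x7d}
#2 dst[0x05+4] := {0xb9,0xd4,0x58,0xfd}
#3 dst[0x14+3] := {0xd4,0x58,0xfd}
query mem[0x15]=0x58, mem[0x08]=0xfd, mem[0x01]=0x7d

MEM[0x15,0x08,0x01] = 58 fd 7d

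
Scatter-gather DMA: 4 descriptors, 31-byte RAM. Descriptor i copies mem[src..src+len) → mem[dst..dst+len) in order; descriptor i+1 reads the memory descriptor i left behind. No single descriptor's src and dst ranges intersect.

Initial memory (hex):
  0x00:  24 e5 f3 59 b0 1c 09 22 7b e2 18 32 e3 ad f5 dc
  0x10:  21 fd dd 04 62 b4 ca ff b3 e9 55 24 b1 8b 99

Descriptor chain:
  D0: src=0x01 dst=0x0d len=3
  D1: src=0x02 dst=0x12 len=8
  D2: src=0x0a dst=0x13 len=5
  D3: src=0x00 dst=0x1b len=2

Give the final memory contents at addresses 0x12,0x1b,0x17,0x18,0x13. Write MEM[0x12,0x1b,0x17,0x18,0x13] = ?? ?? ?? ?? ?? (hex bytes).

MEM[0x12,0x1b,0x17,0x18,0x13] = f3 24 f3 7b 18

[0] 0x01->0x0d len=3 : e5 f3 59
[1] 0x02->0x12 len=8 : f3 59 b0 1c 09 22 7b e2
[2] 0x0a->0x13 len=5 : 18 32 e3 e5 f3
[3] 0x00->0x1b len=2 : 24 e5
query mem[0x12]=0xf3, mem[0x1b]=0x24, mem[0x17]=0xf3, mem[0x18]=0x7b, mem[0x13]=0x18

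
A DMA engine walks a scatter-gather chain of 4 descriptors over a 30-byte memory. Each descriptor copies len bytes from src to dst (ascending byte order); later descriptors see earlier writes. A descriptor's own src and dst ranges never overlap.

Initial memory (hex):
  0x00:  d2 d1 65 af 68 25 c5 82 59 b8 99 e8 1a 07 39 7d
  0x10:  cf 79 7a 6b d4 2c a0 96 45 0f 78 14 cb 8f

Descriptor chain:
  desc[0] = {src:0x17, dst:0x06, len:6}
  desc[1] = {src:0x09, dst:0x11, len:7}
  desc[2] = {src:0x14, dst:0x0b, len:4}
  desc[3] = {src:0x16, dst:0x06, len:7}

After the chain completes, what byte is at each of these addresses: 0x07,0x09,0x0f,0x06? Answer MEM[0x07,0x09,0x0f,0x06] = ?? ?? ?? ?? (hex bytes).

MEM[0x07,0x09,0x0f,0x06] = 7d 0f 7d 39

D0: mem[0x06..0x0b] <- [96 45 0f 78 14 cb]
D1: mem[0x11..0x17] <- [78 14 cb 1a 07 39 7d]
D2: mem[0x0b..0x0e] <- [1a 07 39 7d]
D3: mem[0x06..0x0c] <- [39 7d 45 0f 78 14 cb]
query mem[0x07]=0x7d, mem[0x09]=0x0f, mem[0x0f]=0x7d, mem[0x06]=0x39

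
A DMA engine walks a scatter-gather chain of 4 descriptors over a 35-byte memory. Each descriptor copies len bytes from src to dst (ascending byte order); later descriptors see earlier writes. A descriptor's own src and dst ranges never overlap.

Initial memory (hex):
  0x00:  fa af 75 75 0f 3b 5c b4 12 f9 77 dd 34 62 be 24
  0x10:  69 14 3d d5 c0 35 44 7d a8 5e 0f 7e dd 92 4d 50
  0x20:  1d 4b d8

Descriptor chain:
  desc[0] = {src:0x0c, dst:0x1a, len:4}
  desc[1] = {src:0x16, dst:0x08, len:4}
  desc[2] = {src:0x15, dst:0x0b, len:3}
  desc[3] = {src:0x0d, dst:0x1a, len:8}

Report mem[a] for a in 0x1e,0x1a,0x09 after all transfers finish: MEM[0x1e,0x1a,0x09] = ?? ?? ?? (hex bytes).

#0 dst[0x1a+4] := {0x34,0x62,0xbe,0x24}
#1 dst[0x08+4] := {0x44,0x7d,0xa8,0x5e}
#2 dst[0x0b+3] := {0x35,0x44,0x7d}
#3 dst[0x1a+8] := {0x7d,0xbe,0x24,0x69,0x14,0x3d,0xd5,0xc0}
query mem[0x1e]=0x14, mem[0x1a]=0x7d, mem[0x09]=0x7d

MEM[0x1e,0x1a,0x09] = 14 7d 7d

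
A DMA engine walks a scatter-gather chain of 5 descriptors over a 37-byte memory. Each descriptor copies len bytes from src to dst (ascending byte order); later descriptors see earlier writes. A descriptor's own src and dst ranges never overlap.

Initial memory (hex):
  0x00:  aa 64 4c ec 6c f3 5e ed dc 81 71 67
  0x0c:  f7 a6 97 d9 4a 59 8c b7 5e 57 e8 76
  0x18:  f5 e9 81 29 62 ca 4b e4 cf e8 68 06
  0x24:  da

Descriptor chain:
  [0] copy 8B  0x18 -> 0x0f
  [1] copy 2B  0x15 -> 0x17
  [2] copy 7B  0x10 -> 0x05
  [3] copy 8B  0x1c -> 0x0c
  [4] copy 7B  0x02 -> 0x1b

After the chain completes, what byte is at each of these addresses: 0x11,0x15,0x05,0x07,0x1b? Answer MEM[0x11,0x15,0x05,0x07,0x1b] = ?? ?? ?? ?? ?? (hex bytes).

MEM[0x11,0x15,0x05,0x07,0x1b] = e8 4b e9 29 4c

#0 dst[0x0f+8] := {0xf5,0xe9,0x81,0x29,0x62,0xca,0x4b,0xe4}
#1 dst[0x17+2] := {0x4b,0xe4}
#2 dst[0x05+7] := {0xe9,0x81,0x29,0x62,0xca,0x4b,0xe4}
#3 dst[0x0c+8] := {0x62,0xca,0x4b,0xe4,0xcf,0xe8,0x68,0x06}
#4 dst[0x1b+7] := {0x4c,0xec,0x6c,0xe9,0x81,0x29,0x62}
query mem[0x11]=0xe8, mem[0x15]=0x4b, mem[0x05]=0xe9, mem[0x07]=0x29, mem[0x1b]=0x4c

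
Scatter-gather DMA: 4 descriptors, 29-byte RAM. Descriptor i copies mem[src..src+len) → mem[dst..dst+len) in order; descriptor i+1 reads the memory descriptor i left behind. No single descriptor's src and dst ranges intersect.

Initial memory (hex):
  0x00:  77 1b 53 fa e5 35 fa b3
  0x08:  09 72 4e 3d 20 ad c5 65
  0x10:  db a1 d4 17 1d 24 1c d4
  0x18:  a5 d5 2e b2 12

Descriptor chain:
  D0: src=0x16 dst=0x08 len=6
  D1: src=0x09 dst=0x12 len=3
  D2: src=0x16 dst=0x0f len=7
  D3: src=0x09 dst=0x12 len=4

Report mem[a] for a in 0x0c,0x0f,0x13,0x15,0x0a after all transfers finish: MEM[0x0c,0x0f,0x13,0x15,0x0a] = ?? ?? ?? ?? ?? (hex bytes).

  after D0: wrote 6B at 0x08 = 1cd4a5d52eb2
  after D1: wrote 3B at 0x12 = d4a5d5
  after D2: wrote 7B at 0x0f = 1cd4a5d52eb212
  after D3: wrote 4B at 0x12 = d4a5d52e
query mem[0x0c]=0x2e, mem[0x0f]=0x1c, mem[0x13]=0xa5, mem[0x15]=0x2e, mem[0x0a]=0xa5

MEM[0x0c,0x0f,0x13,0x15,0x0a] = 2e 1c a5 2e a5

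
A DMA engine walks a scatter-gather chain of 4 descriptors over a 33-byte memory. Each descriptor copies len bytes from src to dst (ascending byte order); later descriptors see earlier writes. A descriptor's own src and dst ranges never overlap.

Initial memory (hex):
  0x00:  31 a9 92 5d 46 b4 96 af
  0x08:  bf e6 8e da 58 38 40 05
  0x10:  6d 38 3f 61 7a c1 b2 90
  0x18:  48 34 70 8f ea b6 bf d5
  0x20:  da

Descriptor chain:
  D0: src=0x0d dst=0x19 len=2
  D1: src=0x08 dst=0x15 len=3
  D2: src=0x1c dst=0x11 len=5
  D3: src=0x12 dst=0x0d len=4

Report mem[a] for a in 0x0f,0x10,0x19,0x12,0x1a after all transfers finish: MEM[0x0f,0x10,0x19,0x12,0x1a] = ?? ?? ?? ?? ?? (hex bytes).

D0: mem[0x19..0x1a] <- [38 40]
D1: mem[0x15..0x17] <- [bf e6 8e]
D2: mem[0x11..0x15] <- [ea b6 bf d5 da]
D3: mem[0x0d..0x10] <- [b6 bf d5 da]
query mem[0x0f]=0xd5, mem[0x10]=0xda, mem[0x19]=0x38, mem[0x12]=0xb6, mem[0x1a]=0x40

MEM[0x0f,0x10,0x19,0x12,0x1a] = d5 da 38 b6 40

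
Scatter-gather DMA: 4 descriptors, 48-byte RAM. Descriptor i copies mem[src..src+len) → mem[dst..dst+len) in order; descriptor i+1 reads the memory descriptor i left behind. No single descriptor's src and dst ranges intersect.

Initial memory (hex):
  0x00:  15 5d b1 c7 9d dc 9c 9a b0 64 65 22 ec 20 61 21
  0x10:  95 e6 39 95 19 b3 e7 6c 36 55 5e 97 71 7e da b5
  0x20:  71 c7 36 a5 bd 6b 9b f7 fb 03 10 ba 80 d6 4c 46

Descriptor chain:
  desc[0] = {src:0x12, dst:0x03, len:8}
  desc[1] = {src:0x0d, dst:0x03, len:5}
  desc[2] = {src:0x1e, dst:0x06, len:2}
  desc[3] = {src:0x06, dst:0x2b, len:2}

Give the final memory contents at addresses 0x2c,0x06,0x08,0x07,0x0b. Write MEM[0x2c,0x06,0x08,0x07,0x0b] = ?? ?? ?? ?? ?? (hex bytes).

MEM[0x2c,0x06,0x08,0x07,0x0b] = b5 da 6c b5 22

[0] 0x12->0x03 len=8 : 39 95 19 b3 e7 6c 36 55
[1] 0x0d->0x03 len=5 : 20 61 21 95 e6
[2] 0x1e->0x06 len=2 : da b5
[3] 0x06->0x2b len=2 : da b5
query mem[0x2c]=0xb5, mem[0x06]=0xda, mem[0x08]=0x6c, mem[0x07]=0xb5, mem[0x0b]=0x22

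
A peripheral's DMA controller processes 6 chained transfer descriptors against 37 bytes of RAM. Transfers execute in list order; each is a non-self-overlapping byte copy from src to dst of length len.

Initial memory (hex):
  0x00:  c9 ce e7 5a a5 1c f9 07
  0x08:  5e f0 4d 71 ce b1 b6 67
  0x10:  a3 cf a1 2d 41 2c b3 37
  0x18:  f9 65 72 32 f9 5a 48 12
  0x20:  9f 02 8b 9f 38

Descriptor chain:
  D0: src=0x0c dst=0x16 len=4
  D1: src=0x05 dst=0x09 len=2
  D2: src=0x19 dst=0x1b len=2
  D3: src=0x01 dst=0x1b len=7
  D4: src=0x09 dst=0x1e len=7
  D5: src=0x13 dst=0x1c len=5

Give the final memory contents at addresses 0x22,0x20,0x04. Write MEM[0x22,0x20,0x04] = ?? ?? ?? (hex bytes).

  after D0: wrote 4B at 0x16 = ceb1b667
  after D1: wrote 2B at 0x09 = 1cf9
  after D2: wrote 2B at 0x1b = 6772
  after D3: wrote 7B at 0x1b = cee75aa51cf907
  after D4: wrote 7B at 0x1e = 1cf971ceb1b667
  after D5: wrote 5B at 0x1c = 2d412cceb1
query mem[0x22]=0xb1, mem[0x20]=0xb1, mem[0x04]=0xa5

MEM[0x22,0x20,0x04] = b1 b1 a5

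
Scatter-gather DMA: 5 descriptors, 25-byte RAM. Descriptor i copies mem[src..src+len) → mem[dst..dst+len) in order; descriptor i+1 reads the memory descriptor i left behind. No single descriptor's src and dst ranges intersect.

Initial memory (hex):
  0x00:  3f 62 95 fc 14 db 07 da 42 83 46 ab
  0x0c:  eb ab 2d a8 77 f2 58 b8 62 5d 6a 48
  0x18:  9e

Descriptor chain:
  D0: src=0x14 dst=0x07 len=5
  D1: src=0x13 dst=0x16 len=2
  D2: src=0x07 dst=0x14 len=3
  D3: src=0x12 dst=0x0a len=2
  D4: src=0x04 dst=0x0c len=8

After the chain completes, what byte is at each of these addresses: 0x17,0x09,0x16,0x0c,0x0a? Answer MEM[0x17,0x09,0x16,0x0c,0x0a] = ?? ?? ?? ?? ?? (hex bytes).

#0 dst[0x07+5] := {0x62,0x5d,0x6a,0x48,0x9e}
#1 dst[0x16+2] := {0xb8,0x62}
#2 dst[0x14+3] := {0x62,0x5d,0x6a}
#3 dst[0x0a+2] := {0x58,0xb8}
#4 dst[0x0c+8] := {0x14,0xdb,0x07,0x62,0x5d,0x6a,0x58,0xb8}
query mem[0x17]=0x62, mem[0x09]=0x6a, mem[0x16]=0x6a, mem[0x0c]=0x14, mem[0x0a]=0x58

MEM[0x17,0x09,0x16,0x0c,0x0a] = 62 6a 6a 14 58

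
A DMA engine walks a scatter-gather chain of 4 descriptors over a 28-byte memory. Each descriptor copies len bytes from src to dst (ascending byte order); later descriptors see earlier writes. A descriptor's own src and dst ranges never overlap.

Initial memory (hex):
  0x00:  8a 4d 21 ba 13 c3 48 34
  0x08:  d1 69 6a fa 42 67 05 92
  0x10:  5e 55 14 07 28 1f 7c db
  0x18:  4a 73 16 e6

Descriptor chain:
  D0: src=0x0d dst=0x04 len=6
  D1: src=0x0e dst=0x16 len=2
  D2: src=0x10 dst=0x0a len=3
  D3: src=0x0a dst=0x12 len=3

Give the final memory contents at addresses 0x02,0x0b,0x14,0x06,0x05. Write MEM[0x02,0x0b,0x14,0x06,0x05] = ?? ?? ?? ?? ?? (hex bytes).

MEM[0x02,0x0b,0x14,0x06,0x05] = 21 55 14 92 05

#0 dst[0x04+6] := {0x67,0x05,0x92,0x5e,0x55,0x14}
#1 dst[0x16+2] := {0x05,0x92}
#2 dst[0x0a+3] := {0x5e,0x55,0x14}
#3 dst[0x12+3] := {0x5e,0x55,0x14}
query mem[0x02]=0x21, mem[0x0b]=0x55, mem[0x14]=0x14, mem[0x06]=0x92, mem[0x05]=0x05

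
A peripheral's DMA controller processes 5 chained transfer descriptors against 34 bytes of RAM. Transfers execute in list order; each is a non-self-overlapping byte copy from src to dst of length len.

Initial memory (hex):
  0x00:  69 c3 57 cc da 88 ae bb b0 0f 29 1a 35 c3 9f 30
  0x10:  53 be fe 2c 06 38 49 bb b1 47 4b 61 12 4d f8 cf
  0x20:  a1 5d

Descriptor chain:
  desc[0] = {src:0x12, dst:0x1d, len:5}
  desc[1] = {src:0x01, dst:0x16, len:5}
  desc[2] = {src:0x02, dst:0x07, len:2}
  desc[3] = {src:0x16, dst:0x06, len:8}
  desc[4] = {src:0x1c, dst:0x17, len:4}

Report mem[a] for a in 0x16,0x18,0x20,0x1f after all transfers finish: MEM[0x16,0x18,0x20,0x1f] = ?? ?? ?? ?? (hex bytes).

MEM[0x16,0x18,0x20,0x1f] = c3 fe 38 06

#0 dst[0x1d+5] := {0xfe,0x2c,0x06,0x38,0x49}
#1 dst[0x16+5] := {0xc3,0x57,0xcc,0xda,0x88}
#2 dst[0x07+2] := {0x57,0xcc}
#3 dst[0x06+8] := {0xc3,0x57,0xcc,0xda,0x88,0x61,0x12,0xfe}
#4 dst[0x17+4] := {0x12,0xfe,0x2c,0x06}
query mem[0x16]=0xc3, mem[0x18]=0xfe, mem[0x20]=0x38, mem[0x1f]=0x06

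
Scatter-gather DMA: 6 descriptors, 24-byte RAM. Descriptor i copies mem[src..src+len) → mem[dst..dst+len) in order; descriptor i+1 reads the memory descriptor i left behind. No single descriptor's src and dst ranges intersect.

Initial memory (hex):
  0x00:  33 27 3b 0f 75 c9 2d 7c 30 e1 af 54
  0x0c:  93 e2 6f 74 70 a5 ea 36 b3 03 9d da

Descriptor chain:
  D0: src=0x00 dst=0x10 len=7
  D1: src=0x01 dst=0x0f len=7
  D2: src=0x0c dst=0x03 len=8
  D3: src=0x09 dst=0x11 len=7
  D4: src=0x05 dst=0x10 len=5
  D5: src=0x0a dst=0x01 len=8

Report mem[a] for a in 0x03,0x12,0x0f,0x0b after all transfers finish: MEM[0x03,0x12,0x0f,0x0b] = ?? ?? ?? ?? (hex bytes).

MEM[0x03,0x12,0x0f,0x0b] = 93 3b 27 54

D0: mem[0x10..0x16] <- [33 27 3b 0f 75 c9 2d]
D1: mem[0x0f..0x15] <- [27 3b 0f 75 c9 2d 7c]
D2: mem[0x03..0x0a] <- [93 e2 6f 27 3b 0f 75 c9]
D3: mem[0x11..0x17] <- [75 c9 54 93 e2 6f 27]
D4: mem[0x10..0x14] <- [6f 27 3b 0f 75]
D5: mem[0x01..0x08] <- [c9 54 93 e2 6f 27 6f 27]
query mem[0x03]=0x93, mem[0x12]=0x3b, mem[0x0f]=0x27, mem[0x0b]=0x54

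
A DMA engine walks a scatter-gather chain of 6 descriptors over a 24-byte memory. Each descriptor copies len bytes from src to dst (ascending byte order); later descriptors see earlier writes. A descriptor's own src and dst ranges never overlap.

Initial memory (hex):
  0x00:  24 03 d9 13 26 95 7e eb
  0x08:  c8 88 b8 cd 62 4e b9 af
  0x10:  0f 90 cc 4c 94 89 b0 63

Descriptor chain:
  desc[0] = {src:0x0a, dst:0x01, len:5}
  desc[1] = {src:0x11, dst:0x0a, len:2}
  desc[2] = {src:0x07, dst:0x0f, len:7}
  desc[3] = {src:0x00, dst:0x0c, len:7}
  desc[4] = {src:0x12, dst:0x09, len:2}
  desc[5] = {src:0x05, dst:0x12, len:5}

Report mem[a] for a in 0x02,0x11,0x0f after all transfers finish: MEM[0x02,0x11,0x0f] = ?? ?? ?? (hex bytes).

MEM[0x02,0x11,0x0f] = cd b9 62

  after D0: wrote 5B at 0x01 = b8cd624eb9
  after D1: wrote 2B at 0x0a = 90cc
  after D2: wrote 7B at 0x0f = ebc88890cc624e
  after D3: wrote 7B at 0x0c = 24b8cd624eb97e
  after D4: wrote 2B at 0x09 = 7ecc
  after D5: wrote 5B at 0x12 = b97eebc87e
query mem[0x02]=0xcd, mem[0x11]=0xb9, mem[0x0f]=0x62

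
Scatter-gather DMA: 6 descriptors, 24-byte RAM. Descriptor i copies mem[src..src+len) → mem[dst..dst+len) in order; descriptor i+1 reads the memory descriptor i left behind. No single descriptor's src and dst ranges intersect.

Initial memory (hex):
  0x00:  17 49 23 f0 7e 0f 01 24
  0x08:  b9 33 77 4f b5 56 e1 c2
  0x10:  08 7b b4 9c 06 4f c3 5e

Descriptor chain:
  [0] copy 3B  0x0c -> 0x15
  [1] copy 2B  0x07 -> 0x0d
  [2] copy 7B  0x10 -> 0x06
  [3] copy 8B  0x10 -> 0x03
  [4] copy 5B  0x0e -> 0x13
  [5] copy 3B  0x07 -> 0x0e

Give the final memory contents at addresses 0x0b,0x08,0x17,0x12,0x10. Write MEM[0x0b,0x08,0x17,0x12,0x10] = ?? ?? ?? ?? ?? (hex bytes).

#0 dst[0x15+3] := {0xb5,0x56,0xe1}
#1 dst[0x0d+2] := {0x24,0xb9}
#2 dst[0x06+7] := {0x08,0x7b,0xb4,0x9c,0x06,0xb5,0x56}
#3 dst[0x03+8] := {0x08,0x7b,0xb4,0x9c,0x06,0xb5,0x56,0xe1}
#4 dst[0x13+5] := {0xb9,0xc2,0x08,0x7b,0xb4}
#5 dst[0x0e+3] := {0x06,0xb5,0x56}
query mem[0x0b]=0xb5, mem[0x08]=0xb5, mem[0x17]=0xb4, mem[0x12]=0xb4, mem[0x10]=0x56

MEM[0x0b,0x08,0x17,0x12,0x10] = b5 b5 b4 b4 56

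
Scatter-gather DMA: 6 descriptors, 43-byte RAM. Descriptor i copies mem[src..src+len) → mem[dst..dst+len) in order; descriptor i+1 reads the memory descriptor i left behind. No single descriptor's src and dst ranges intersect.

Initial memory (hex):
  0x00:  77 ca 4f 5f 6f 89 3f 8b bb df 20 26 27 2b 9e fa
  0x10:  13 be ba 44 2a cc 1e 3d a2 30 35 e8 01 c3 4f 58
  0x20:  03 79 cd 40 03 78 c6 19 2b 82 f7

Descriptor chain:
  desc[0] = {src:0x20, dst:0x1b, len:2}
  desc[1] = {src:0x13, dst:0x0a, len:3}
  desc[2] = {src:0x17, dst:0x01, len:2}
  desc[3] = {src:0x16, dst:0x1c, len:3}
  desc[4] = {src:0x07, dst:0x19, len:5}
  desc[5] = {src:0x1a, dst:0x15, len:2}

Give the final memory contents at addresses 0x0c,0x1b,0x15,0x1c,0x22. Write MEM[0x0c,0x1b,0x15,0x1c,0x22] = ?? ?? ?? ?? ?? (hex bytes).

MEM[0x0c,0x1b,0x15,0x1c,0x22] = cc df bb 44 cd

[0] 0x20->0x1b len=2 : 03 79
[1] 0x13->0x0a len=3 : 44 2a cc
[2] 0x17->0x01 len=2 : 3d a2
[3] 0x16->0x1c len=3 : 1e 3d a2
[4] 0x07->0x19 len=5 : 8b bb df 44 2a
[5] 0x1a->0x15 len=2 : bb df
query mem[0x0c]=0xcc, mem[0x1b]=0xdf, mem[0x15]=0xbb, mem[0x1c]=0x44, mem[0x22]=0xcd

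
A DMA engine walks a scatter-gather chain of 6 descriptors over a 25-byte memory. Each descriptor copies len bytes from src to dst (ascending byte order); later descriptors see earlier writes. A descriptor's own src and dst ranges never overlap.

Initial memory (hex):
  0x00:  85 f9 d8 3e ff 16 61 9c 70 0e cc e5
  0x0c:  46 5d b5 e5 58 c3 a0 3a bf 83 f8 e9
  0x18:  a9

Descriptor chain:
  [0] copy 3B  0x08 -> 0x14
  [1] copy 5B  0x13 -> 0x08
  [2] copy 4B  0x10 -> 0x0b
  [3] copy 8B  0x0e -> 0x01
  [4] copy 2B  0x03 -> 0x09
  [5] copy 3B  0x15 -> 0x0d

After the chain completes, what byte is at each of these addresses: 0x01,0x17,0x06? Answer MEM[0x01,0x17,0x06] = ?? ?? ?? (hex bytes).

MEM[0x01,0x17,0x06] = 3a e9 3a

  after D0: wrote 3B at 0x14 = 700ecc
  after D1: wrote 5B at 0x08 = 3a700ecce9
  after D2: wrote 4B at 0x0b = 58c3a03a
  after D3: wrote 8B at 0x01 = 3ae558c3a03a700e
  after D4: wrote 2B at 0x09 = 58c3
  after D5: wrote 3B at 0x0d = 0ecce9
query mem[0x01]=0x3a, mem[0x17]=0xe9, mem[0x06]=0x3a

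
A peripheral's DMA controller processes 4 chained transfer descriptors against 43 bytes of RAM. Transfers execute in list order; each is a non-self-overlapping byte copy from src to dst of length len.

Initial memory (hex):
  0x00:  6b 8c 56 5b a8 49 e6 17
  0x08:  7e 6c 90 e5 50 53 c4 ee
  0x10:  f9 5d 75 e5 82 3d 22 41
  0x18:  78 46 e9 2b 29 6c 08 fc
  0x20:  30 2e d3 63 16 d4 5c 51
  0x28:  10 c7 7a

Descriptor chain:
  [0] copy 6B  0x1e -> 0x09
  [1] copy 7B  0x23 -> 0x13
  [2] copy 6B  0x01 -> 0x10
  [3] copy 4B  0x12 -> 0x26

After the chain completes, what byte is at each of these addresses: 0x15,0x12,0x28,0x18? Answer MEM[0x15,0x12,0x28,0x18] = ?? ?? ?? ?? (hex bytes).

MEM[0x15,0x12,0x28,0x18] = e6 5b 49 10

D0: mem[0x09..0x0e] <- [08 fc 30 2e d3 63]
D1: mem[0x13..0x19] <- [63 16 d4 5c 51 10 c7]
D2: mem[0x10..0x15] <- [8c 56 5b a8 49 e6]
D3: mem[0x26..0x29] <- [5b a8 49 e6]
query mem[0x15]=0xe6, mem[0x12]=0x5b, mem[0x28]=0x49, mem[0x18]=0x10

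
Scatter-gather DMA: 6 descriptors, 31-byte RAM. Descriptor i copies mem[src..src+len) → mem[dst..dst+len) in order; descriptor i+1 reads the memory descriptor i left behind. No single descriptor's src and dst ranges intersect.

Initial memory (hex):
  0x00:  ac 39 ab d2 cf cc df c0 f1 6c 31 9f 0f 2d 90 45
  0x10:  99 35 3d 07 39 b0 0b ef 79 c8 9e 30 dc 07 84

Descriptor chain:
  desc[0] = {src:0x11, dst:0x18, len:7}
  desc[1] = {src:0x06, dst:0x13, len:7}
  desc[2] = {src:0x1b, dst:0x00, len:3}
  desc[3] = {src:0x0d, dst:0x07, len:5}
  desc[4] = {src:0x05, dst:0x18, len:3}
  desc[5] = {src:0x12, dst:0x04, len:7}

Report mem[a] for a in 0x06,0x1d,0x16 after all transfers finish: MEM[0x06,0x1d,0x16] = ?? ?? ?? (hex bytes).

  after D0: wrote 7B at 0x18 = 353d0739b00bef
  after D1: wrote 7B at 0x13 = dfc0f16c319f0f
  after D2: wrote 3B at 0x00 = 39b00b
  after D3: wrote 5B at 0x07 = 2d90459935
  after D4: wrote 3B at 0x18 = ccdf2d
  after D5: wrote 7B at 0x04 = 3ddfc0f16c31cc
query mem[0x06]=0xc0, mem[0x1d]=0x0b, mem[0x16]=0x6c

MEM[0x06,0x1d,0x16] = c0 0b 6c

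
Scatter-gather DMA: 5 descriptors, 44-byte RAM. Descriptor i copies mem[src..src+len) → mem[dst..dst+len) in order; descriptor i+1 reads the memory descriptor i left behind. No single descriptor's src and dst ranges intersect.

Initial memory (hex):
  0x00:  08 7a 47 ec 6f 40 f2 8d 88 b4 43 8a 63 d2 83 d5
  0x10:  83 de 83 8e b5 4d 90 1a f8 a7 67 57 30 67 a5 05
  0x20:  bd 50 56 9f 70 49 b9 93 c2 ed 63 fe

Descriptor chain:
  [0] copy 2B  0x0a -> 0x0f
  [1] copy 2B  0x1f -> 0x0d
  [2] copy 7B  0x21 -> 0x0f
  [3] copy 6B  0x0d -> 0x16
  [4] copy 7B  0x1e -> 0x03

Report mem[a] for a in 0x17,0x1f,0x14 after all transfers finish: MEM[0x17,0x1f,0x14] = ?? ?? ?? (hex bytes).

MEM[0x17,0x1f,0x14] = bd 05 b9

[0] 0x0a->0x0f len=2 : 43 8a
[1] 0x1f->0x0d len=2 : 05 bd
[2] 0x21->0x0f len=7 : 50 56 9f 70 49 b9 93
[3] 0x0d->0x16 len=6 : 05 bd 50 56 9f 70
[4] 0x1e->0x03 len=7 : a5 05 bd 50 56 9f 70
query mem[0x17]=0xbd, mem[0x1f]=0x05, mem[0x14]=0xb9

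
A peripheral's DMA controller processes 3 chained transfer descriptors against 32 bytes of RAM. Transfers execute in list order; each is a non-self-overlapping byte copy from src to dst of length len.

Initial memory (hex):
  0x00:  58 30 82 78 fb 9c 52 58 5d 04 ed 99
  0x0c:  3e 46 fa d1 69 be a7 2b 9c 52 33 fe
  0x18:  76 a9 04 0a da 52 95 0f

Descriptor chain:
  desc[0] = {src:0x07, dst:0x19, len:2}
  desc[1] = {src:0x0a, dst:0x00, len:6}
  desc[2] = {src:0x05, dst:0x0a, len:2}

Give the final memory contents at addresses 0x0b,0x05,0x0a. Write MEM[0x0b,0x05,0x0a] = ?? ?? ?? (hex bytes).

#0 dst[0x19+2] := {0x58,0x5d}
#1 dst[0x00+6] := {0xed,0x99,0x3e,0x46,0xfa,0xd1}
#2 dst[0x0a+2] := {0xd1,0x52}
query mem[0x0b]=0x52, mem[0x05]=0xd1, mem[0x0a]=0xd1

MEM[0x0b,0x05,0x0a] = 52 d1 d1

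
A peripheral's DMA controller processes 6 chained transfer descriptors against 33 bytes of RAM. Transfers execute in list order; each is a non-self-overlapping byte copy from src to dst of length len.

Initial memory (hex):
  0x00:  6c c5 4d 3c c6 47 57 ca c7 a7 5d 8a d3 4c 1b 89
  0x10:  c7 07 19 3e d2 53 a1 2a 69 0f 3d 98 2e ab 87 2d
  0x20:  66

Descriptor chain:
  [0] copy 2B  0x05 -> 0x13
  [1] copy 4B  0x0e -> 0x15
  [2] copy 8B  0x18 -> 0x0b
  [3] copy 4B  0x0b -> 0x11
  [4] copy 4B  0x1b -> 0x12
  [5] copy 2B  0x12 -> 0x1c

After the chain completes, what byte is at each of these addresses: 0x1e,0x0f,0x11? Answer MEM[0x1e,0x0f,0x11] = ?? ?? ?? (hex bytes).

MEM[0x1e,0x0f,0x11] = 87 2e 07

[0] 0x05->0x13 len=2 : 47 57
[1] 0x0e->0x15 len=4 : 1b 89 c7 07
[2] 0x18->0x0b len=8 : 07 0f 3d 98 2e ab 87 2d
[3] 0x0b->0x11 len=4 : 07 0f 3d 98
[4] 0x1b->0x12 len=4 : 98 2e ab 87
[5] 0x12->0x1c len=2 : 98 2e
query mem[0x1e]=0x87, mem[0x0f]=0x2e, mem[0x11]=0x07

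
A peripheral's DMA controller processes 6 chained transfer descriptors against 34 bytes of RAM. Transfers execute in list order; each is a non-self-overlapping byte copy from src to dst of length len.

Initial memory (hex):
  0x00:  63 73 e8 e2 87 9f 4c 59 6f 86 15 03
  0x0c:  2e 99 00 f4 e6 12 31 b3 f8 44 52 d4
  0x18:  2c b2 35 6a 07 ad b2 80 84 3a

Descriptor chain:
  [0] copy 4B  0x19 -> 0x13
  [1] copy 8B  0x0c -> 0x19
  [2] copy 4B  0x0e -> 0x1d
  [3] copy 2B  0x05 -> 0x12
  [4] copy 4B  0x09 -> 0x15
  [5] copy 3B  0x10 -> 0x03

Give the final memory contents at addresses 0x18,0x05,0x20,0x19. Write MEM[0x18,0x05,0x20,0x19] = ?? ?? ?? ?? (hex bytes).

  after D0: wrote 4B at 0x13 = b2356a07
  after D1: wrote 8B at 0x19 = 2e9900f4e61231b2
  after D2: wrote 4B at 0x1d = 00f4e612
  after D3: wrote 2B at 0x12 = 9f4c
  after D4: wrote 4B at 0x15 = 8615032e
  after D5: wrote 3B at 0x03 = e6129f
query mem[0x18]=0x2e, mem[0x05]=0x9f, mem[0x20]=0x12, mem[0x19]=0x2e

MEM[0x18,0x05,0x20,0x19] = 2e 9f 12 2e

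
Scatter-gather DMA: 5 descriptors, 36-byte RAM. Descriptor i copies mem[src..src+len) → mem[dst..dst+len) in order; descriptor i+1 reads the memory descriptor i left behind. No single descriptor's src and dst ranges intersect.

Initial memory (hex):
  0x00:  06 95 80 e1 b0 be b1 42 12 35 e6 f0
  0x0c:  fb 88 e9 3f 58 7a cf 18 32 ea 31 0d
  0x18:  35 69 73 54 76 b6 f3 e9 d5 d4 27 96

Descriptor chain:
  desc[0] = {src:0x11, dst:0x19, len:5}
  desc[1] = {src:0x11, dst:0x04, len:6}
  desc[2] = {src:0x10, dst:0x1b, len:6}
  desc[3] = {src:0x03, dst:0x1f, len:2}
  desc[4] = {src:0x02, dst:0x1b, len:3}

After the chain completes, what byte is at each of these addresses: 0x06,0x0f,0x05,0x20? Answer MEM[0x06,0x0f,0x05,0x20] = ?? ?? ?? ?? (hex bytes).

MEM[0x06,0x0f,0x05,0x20] = 18 3f cf 7a

  after D0: wrote 5B at 0x19 = 7acf1832ea
  after D1: wrote 6B at 0x04 = 7acf1832ea31
  after D2: wrote 6B at 0x1b = 587acf1832ea
  after D3: wrote 2B at 0x1f = e17a
  after D4: wrote 3B at 0x1b = 80e17a
query mem[0x06]=0x18, mem[0x0f]=0x3f, mem[0x05]=0xcf, mem[0x20]=0x7a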